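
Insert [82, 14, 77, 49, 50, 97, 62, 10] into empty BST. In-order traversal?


Insert 82: root
Insert 14: L from 82
Insert 77: L from 82 -> R from 14
Insert 49: L from 82 -> R from 14 -> L from 77
Insert 50: L from 82 -> R from 14 -> L from 77 -> R from 49
Insert 97: R from 82
Insert 62: L from 82 -> R from 14 -> L from 77 -> R from 49 -> R from 50
Insert 10: L from 82 -> L from 14

In-order: [10, 14, 49, 50, 62, 77, 82, 97]


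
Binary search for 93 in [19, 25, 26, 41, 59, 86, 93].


Step 1: lo=0, hi=6, mid=3, val=41
Step 2: lo=4, hi=6, mid=5, val=86
Step 3: lo=6, hi=6, mid=6, val=93

Found at index 6


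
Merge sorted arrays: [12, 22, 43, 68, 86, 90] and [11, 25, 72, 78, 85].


Take 11 from B
Take 12 from A
Take 22 from A
Take 25 from B
Take 43 from A
Take 68 from A
Take 72 from B
Take 78 from B
Take 85 from B

Merged: [11, 12, 22, 25, 43, 68, 72, 78, 85, 86, 90]


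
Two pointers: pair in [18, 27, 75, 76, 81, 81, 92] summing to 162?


lo=0(18)+hi=6(92)=110
lo=1(27)+hi=6(92)=119
lo=2(75)+hi=6(92)=167
lo=2(75)+hi=5(81)=156
lo=3(76)+hi=5(81)=157
lo=4(81)+hi=5(81)=162

Yes: 81+81=162


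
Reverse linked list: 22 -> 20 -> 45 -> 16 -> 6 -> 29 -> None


Step 1: curr=22, set curr.next=prev(None) | reversed so far: 22
Step 2: curr=20, set curr.next=prev(22) | reversed so far: 20 -> 22
Step 3: curr=45, set curr.next=prev(20) | reversed so far: 45 -> 20 -> 22
Step 4: curr=16, set curr.next=prev(45) | reversed so far: 16 -> 45 -> 20 -> 22
Step 5: curr=6, set curr.next=prev(16) | reversed so far: 6 -> 16 -> 45 -> 20 -> 22
Step 6: curr=29, set curr.next=prev(6) | reversed so far: 29 -> 6 -> 16 -> 45 -> 20 -> 22

29 -> 6 -> 16 -> 45 -> 20 -> 22 -> None


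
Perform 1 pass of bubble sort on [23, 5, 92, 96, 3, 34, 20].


Initial: [23, 5, 92, 96, 3, 34, 20]
Pass 1: [5, 23, 92, 3, 34, 20, 96] (4 swaps)

After 1 pass: [5, 23, 92, 3, 34, 20, 96]


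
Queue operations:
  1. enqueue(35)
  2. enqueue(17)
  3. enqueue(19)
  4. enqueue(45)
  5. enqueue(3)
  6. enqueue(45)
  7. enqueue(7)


enqueue(35) -> [35]
enqueue(17) -> [35, 17]
enqueue(19) -> [35, 17, 19]
enqueue(45) -> [35, 17, 19, 45]
enqueue(3) -> [35, 17, 19, 45, 3]
enqueue(45) -> [35, 17, 19, 45, 3, 45]
enqueue(7) -> [35, 17, 19, 45, 3, 45, 7]

Final queue: [35, 17, 19, 45, 3, 45, 7]


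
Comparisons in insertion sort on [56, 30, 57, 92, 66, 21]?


Algorithm: insertion sort
Input: [56, 30, 57, 92, 66, 21]
Sorted: [21, 30, 56, 57, 66, 92]

10


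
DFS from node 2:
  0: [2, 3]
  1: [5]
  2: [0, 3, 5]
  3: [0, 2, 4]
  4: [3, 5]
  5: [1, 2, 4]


Visit 2, push [5, 3, 0]
Visit 0, push [3]
Visit 3, push [4]
Visit 4, push [5]
Visit 5, push [1]
Visit 1, push []

DFS order: [2, 0, 3, 4, 5, 1]


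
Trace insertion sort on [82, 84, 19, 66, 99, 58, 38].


Initial: [82, 84, 19, 66, 99, 58, 38]
Insert 84: [82, 84, 19, 66, 99, 58, 38]
Insert 19: [19, 82, 84, 66, 99, 58, 38]
Insert 66: [19, 66, 82, 84, 99, 58, 38]
Insert 99: [19, 66, 82, 84, 99, 58, 38]
Insert 58: [19, 58, 66, 82, 84, 99, 38]
Insert 38: [19, 38, 58, 66, 82, 84, 99]

Sorted: [19, 38, 58, 66, 82, 84, 99]


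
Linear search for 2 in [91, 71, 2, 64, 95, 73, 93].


i=0: 91!=2
i=1: 71!=2
i=2: 2==2 found!

Found at 2, 3 comps


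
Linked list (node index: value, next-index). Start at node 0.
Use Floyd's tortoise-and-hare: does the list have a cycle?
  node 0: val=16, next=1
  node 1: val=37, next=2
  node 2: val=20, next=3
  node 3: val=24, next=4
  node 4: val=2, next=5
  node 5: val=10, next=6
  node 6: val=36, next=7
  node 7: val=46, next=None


Floyd's tortoise (slow, +1) and hare (fast, +2):
  init: slow=0, fast=0
  step 1: slow=1, fast=2
  step 2: slow=2, fast=4
  step 3: slow=3, fast=6
  step 4: fast 6->7->None, no cycle

Cycle: no


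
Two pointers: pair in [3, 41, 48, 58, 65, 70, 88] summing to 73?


lo=0(3)+hi=6(88)=91
lo=0(3)+hi=5(70)=73

Yes: 3+70=73


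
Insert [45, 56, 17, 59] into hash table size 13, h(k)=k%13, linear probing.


Insert 45: h=6 -> slot 6
Insert 56: h=4 -> slot 4
Insert 17: h=4, 1 probes -> slot 5
Insert 59: h=7 -> slot 7

Table: [None, None, None, None, 56, 17, 45, 59, None, None, None, None, None]


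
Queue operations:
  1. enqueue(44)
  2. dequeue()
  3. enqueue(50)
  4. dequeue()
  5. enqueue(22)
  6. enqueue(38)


enqueue(44) -> [44]
dequeue()->44, []
enqueue(50) -> [50]
dequeue()->50, []
enqueue(22) -> [22]
enqueue(38) -> [22, 38]

Final queue: [22, 38]


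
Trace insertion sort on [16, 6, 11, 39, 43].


Initial: [16, 6, 11, 39, 43]
Insert 6: [6, 16, 11, 39, 43]
Insert 11: [6, 11, 16, 39, 43]
Insert 39: [6, 11, 16, 39, 43]
Insert 43: [6, 11, 16, 39, 43]

Sorted: [6, 11, 16, 39, 43]


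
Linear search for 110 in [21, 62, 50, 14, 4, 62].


i=0: 21!=110
i=1: 62!=110
i=2: 50!=110
i=3: 14!=110
i=4: 4!=110
i=5: 62!=110

Not found, 6 comps


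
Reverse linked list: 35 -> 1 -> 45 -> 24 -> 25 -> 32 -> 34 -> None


Step 1: curr=35, set curr.next=prev(None) | reversed so far: 35
Step 2: curr=1, set curr.next=prev(35) | reversed so far: 1 -> 35
Step 3: curr=45, set curr.next=prev(1) | reversed so far: 45 -> 1 -> 35
Step 4: curr=24, set curr.next=prev(45) | reversed so far: 24 -> 45 -> 1 -> 35
Step 5: curr=25, set curr.next=prev(24) | reversed so far: 25 -> 24 -> 45 -> 1 -> 35
Step 6: curr=32, set curr.next=prev(25) | reversed so far: 32 -> 25 -> 24 -> 45 -> 1 -> 35
Step 7: curr=34, set curr.next=prev(32) | reversed so far: 34 -> 32 -> 25 -> 24 -> 45 -> 1 -> 35

34 -> 32 -> 25 -> 24 -> 45 -> 1 -> 35 -> None


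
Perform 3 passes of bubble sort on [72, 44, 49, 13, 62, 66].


Initial: [72, 44, 49, 13, 62, 66]
Pass 1: [44, 49, 13, 62, 66, 72] (5 swaps)
Pass 2: [44, 13, 49, 62, 66, 72] (1 swaps)
Pass 3: [13, 44, 49, 62, 66, 72] (1 swaps)

After 3 passes: [13, 44, 49, 62, 66, 72]


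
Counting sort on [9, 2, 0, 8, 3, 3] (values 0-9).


Input: [9, 2, 0, 8, 3, 3]
Counts: [1, 0, 1, 2, 0, 0, 0, 0, 1, 1]

Sorted: [0, 2, 3, 3, 8, 9]


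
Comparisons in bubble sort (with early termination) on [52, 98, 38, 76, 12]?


Algorithm: bubble sort (with early termination)
Input: [52, 98, 38, 76, 12]
Sorted: [12, 38, 52, 76, 98]

10


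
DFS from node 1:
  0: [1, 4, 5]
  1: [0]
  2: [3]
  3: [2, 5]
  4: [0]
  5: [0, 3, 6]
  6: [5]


Visit 1, push [0]
Visit 0, push [5, 4]
Visit 4, push []
Visit 5, push [6, 3]
Visit 3, push [2]
Visit 2, push []
Visit 6, push []

DFS order: [1, 0, 4, 5, 3, 2, 6]


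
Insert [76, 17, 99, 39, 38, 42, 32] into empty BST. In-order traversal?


Insert 76: root
Insert 17: L from 76
Insert 99: R from 76
Insert 39: L from 76 -> R from 17
Insert 38: L from 76 -> R from 17 -> L from 39
Insert 42: L from 76 -> R from 17 -> R from 39
Insert 32: L from 76 -> R from 17 -> L from 39 -> L from 38

In-order: [17, 32, 38, 39, 42, 76, 99]


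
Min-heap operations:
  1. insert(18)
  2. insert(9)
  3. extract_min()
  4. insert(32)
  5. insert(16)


insert(18) -> [18]
insert(9) -> [9, 18]
extract_min()->9, [18]
insert(32) -> [18, 32]
insert(16) -> [16, 32, 18]

Final heap: [16, 32, 18]


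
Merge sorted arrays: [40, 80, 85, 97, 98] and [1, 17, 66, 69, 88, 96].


Take 1 from B
Take 17 from B
Take 40 from A
Take 66 from B
Take 69 from B
Take 80 from A
Take 85 from A
Take 88 from B
Take 96 from B

Merged: [1, 17, 40, 66, 69, 80, 85, 88, 96, 97, 98]


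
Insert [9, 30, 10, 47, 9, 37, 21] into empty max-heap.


Insert 9: [9]
Insert 30: [30, 9]
Insert 10: [30, 9, 10]
Insert 47: [47, 30, 10, 9]
Insert 9: [47, 30, 10, 9, 9]
Insert 37: [47, 30, 37, 9, 9, 10]
Insert 21: [47, 30, 37, 9, 9, 10, 21]

Final heap: [47, 30, 37, 9, 9, 10, 21]


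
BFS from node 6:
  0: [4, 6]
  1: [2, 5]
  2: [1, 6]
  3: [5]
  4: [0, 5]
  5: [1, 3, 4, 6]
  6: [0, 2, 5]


Visit 6, enqueue [0, 2, 5]
Visit 0, enqueue [4]
Visit 2, enqueue [1]
Visit 5, enqueue [3]
Visit 4, enqueue []
Visit 1, enqueue []
Visit 3, enqueue []

BFS order: [6, 0, 2, 5, 4, 1, 3]


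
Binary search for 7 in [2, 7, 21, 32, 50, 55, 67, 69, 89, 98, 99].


Step 1: lo=0, hi=10, mid=5, val=55
Step 2: lo=0, hi=4, mid=2, val=21
Step 3: lo=0, hi=1, mid=0, val=2
Step 4: lo=1, hi=1, mid=1, val=7

Found at index 1


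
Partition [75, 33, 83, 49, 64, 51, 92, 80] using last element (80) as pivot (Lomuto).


Pivot: 80
  75 <= 80: advance i (no swap)
  33 <= 80: advance i (no swap)
  49 <= 80: swap -> [75, 33, 49, 83, 64, 51, 92, 80]
  64 <= 80: swap -> [75, 33, 49, 64, 83, 51, 92, 80]
  51 <= 80: swap -> [75, 33, 49, 64, 51, 83, 92, 80]
Place pivot at 5: [75, 33, 49, 64, 51, 80, 92, 83]

Partitioned: [75, 33, 49, 64, 51, 80, 92, 83]


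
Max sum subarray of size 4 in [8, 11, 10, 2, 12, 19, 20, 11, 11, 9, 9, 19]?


[0:4]: 31
[1:5]: 35
[2:6]: 43
[3:7]: 53
[4:8]: 62
[5:9]: 61
[6:10]: 51
[7:11]: 40
[8:12]: 48

Max: 62 at [4:8]


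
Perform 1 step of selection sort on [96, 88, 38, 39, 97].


Initial: [96, 88, 38, 39, 97]
Step 1: min=38 at 2
  Swap: [38, 88, 96, 39, 97]

After 1 step: [38, 88, 96, 39, 97]


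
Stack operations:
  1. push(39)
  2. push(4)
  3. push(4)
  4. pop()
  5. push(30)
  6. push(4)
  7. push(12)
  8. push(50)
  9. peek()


push(39) -> [39]
push(4) -> [39, 4]
push(4) -> [39, 4, 4]
pop()->4, [39, 4]
push(30) -> [39, 4, 30]
push(4) -> [39, 4, 30, 4]
push(12) -> [39, 4, 30, 4, 12]
push(50) -> [39, 4, 30, 4, 12, 50]
peek()->50

Final stack: [39, 4, 30, 4, 12, 50]


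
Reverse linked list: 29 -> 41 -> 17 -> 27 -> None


Step 1: curr=29, set curr.next=prev(None) | reversed so far: 29
Step 2: curr=41, set curr.next=prev(29) | reversed so far: 41 -> 29
Step 3: curr=17, set curr.next=prev(41) | reversed so far: 17 -> 41 -> 29
Step 4: curr=27, set curr.next=prev(17) | reversed so far: 27 -> 17 -> 41 -> 29

27 -> 17 -> 41 -> 29 -> None


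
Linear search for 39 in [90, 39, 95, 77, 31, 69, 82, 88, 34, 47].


i=0: 90!=39
i=1: 39==39 found!

Found at 1, 2 comps


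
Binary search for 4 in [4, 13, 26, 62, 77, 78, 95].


Step 1: lo=0, hi=6, mid=3, val=62
Step 2: lo=0, hi=2, mid=1, val=13
Step 3: lo=0, hi=0, mid=0, val=4

Found at index 0


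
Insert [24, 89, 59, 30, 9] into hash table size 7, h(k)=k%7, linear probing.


Insert 24: h=3 -> slot 3
Insert 89: h=5 -> slot 5
Insert 59: h=3, 1 probes -> slot 4
Insert 30: h=2 -> slot 2
Insert 9: h=2, 4 probes -> slot 6

Table: [None, None, 30, 24, 59, 89, 9]


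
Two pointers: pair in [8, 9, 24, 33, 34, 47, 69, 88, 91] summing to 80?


lo=0(8)+hi=8(91)=99
lo=0(8)+hi=7(88)=96
lo=0(8)+hi=6(69)=77
lo=1(9)+hi=6(69)=78
lo=2(24)+hi=6(69)=93
lo=2(24)+hi=5(47)=71
lo=3(33)+hi=5(47)=80

Yes: 33+47=80


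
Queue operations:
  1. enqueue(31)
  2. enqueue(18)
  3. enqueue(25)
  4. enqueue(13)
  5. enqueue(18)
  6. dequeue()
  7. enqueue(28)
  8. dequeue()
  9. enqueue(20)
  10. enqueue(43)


enqueue(31) -> [31]
enqueue(18) -> [31, 18]
enqueue(25) -> [31, 18, 25]
enqueue(13) -> [31, 18, 25, 13]
enqueue(18) -> [31, 18, 25, 13, 18]
dequeue()->31, [18, 25, 13, 18]
enqueue(28) -> [18, 25, 13, 18, 28]
dequeue()->18, [25, 13, 18, 28]
enqueue(20) -> [25, 13, 18, 28, 20]
enqueue(43) -> [25, 13, 18, 28, 20, 43]

Final queue: [25, 13, 18, 28, 20, 43]


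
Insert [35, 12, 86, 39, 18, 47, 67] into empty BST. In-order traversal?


Insert 35: root
Insert 12: L from 35
Insert 86: R from 35
Insert 39: R from 35 -> L from 86
Insert 18: L from 35 -> R from 12
Insert 47: R from 35 -> L from 86 -> R from 39
Insert 67: R from 35 -> L from 86 -> R from 39 -> R from 47

In-order: [12, 18, 35, 39, 47, 67, 86]


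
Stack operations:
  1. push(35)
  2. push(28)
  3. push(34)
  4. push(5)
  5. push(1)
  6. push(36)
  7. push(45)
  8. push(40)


push(35) -> [35]
push(28) -> [35, 28]
push(34) -> [35, 28, 34]
push(5) -> [35, 28, 34, 5]
push(1) -> [35, 28, 34, 5, 1]
push(36) -> [35, 28, 34, 5, 1, 36]
push(45) -> [35, 28, 34, 5, 1, 36, 45]
push(40) -> [35, 28, 34, 5, 1, 36, 45, 40]

Final stack: [35, 28, 34, 5, 1, 36, 45, 40]


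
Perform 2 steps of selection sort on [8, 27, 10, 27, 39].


Initial: [8, 27, 10, 27, 39]
Step 1: min=8 at 0
  Swap: [8, 27, 10, 27, 39]
Step 2: min=10 at 2
  Swap: [8, 10, 27, 27, 39]

After 2 steps: [8, 10, 27, 27, 39]


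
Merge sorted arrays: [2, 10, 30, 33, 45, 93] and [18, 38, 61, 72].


Take 2 from A
Take 10 from A
Take 18 from B
Take 30 from A
Take 33 from A
Take 38 from B
Take 45 from A
Take 61 from B
Take 72 from B

Merged: [2, 10, 18, 30, 33, 38, 45, 61, 72, 93]


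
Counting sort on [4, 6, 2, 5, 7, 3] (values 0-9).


Input: [4, 6, 2, 5, 7, 3]
Counts: [0, 0, 1, 1, 1, 1, 1, 1, 0, 0]

Sorted: [2, 3, 4, 5, 6, 7]


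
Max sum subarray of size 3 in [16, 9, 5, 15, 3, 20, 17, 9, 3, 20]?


[0:3]: 30
[1:4]: 29
[2:5]: 23
[3:6]: 38
[4:7]: 40
[5:8]: 46
[6:9]: 29
[7:10]: 32

Max: 46 at [5:8]


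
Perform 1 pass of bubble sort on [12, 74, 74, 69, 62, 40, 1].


Initial: [12, 74, 74, 69, 62, 40, 1]
Pass 1: [12, 74, 69, 62, 40, 1, 74] (4 swaps)

After 1 pass: [12, 74, 69, 62, 40, 1, 74]


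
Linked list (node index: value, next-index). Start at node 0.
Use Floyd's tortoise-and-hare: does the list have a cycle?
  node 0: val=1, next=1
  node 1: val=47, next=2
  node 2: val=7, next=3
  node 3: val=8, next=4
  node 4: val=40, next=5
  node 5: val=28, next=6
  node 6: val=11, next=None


Floyd's tortoise (slow, +1) and hare (fast, +2):
  init: slow=0, fast=0
  step 1: slow=1, fast=2
  step 2: slow=2, fast=4
  step 3: slow=3, fast=6
  step 4: fast -> None, no cycle

Cycle: no


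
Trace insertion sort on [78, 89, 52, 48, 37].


Initial: [78, 89, 52, 48, 37]
Insert 89: [78, 89, 52, 48, 37]
Insert 52: [52, 78, 89, 48, 37]
Insert 48: [48, 52, 78, 89, 37]
Insert 37: [37, 48, 52, 78, 89]

Sorted: [37, 48, 52, 78, 89]


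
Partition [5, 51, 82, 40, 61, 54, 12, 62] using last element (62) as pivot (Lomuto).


Pivot: 62
  5 <= 62: advance i (no swap)
  51 <= 62: advance i (no swap)
  40 <= 62: swap -> [5, 51, 40, 82, 61, 54, 12, 62]
  61 <= 62: swap -> [5, 51, 40, 61, 82, 54, 12, 62]
  54 <= 62: swap -> [5, 51, 40, 61, 54, 82, 12, 62]
  12 <= 62: swap -> [5, 51, 40, 61, 54, 12, 82, 62]
Place pivot at 6: [5, 51, 40, 61, 54, 12, 62, 82]

Partitioned: [5, 51, 40, 61, 54, 12, 62, 82]


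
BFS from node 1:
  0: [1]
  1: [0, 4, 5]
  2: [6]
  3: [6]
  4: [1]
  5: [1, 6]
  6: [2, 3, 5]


Visit 1, enqueue [0, 4, 5]
Visit 0, enqueue []
Visit 4, enqueue []
Visit 5, enqueue [6]
Visit 6, enqueue [2, 3]
Visit 2, enqueue []
Visit 3, enqueue []

BFS order: [1, 0, 4, 5, 6, 2, 3]


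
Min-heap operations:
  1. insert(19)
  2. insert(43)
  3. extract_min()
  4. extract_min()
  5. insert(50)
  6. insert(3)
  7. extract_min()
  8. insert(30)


insert(19) -> [19]
insert(43) -> [19, 43]
extract_min()->19, [43]
extract_min()->43, []
insert(50) -> [50]
insert(3) -> [3, 50]
extract_min()->3, [50]
insert(30) -> [30, 50]

Final heap: [30, 50]


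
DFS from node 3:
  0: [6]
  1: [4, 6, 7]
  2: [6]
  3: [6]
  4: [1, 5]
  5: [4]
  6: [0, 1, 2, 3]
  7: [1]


Visit 3, push [6]
Visit 6, push [2, 1, 0]
Visit 0, push []
Visit 1, push [7, 4]
Visit 4, push [5]
Visit 5, push []
Visit 7, push []
Visit 2, push []

DFS order: [3, 6, 0, 1, 4, 5, 7, 2]


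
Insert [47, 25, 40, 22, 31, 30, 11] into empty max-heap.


Insert 47: [47]
Insert 25: [47, 25]
Insert 40: [47, 25, 40]
Insert 22: [47, 25, 40, 22]
Insert 31: [47, 31, 40, 22, 25]
Insert 30: [47, 31, 40, 22, 25, 30]
Insert 11: [47, 31, 40, 22, 25, 30, 11]

Final heap: [47, 31, 40, 22, 25, 30, 11]


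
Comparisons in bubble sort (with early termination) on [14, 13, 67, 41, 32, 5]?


Algorithm: bubble sort (with early termination)
Input: [14, 13, 67, 41, 32, 5]
Sorted: [5, 13, 14, 32, 41, 67]

15


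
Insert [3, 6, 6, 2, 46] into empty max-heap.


Insert 3: [3]
Insert 6: [6, 3]
Insert 6: [6, 3, 6]
Insert 2: [6, 3, 6, 2]
Insert 46: [46, 6, 6, 2, 3]

Final heap: [46, 6, 6, 2, 3]


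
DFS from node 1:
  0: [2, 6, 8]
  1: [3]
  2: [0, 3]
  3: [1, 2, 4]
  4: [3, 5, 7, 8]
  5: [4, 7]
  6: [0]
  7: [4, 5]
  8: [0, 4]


Visit 1, push [3]
Visit 3, push [4, 2]
Visit 2, push [0]
Visit 0, push [8, 6]
Visit 6, push []
Visit 8, push [4]
Visit 4, push [7, 5]
Visit 5, push [7]
Visit 7, push []

DFS order: [1, 3, 2, 0, 6, 8, 4, 5, 7]


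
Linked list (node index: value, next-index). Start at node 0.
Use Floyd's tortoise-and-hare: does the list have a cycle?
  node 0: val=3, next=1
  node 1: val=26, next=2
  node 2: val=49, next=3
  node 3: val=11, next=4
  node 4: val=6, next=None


Floyd's tortoise (slow, +1) and hare (fast, +2):
  init: slow=0, fast=0
  step 1: slow=1, fast=2
  step 2: slow=2, fast=4
  step 3: fast -> None, no cycle

Cycle: no


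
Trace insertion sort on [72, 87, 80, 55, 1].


Initial: [72, 87, 80, 55, 1]
Insert 87: [72, 87, 80, 55, 1]
Insert 80: [72, 80, 87, 55, 1]
Insert 55: [55, 72, 80, 87, 1]
Insert 1: [1, 55, 72, 80, 87]

Sorted: [1, 55, 72, 80, 87]


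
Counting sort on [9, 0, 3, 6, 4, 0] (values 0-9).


Input: [9, 0, 3, 6, 4, 0]
Counts: [2, 0, 0, 1, 1, 0, 1, 0, 0, 1]

Sorted: [0, 0, 3, 4, 6, 9]


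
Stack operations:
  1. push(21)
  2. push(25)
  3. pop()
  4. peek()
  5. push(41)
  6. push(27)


push(21) -> [21]
push(25) -> [21, 25]
pop()->25, [21]
peek()->21
push(41) -> [21, 41]
push(27) -> [21, 41, 27]

Final stack: [21, 41, 27]


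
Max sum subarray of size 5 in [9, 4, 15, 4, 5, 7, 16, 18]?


[0:5]: 37
[1:6]: 35
[2:7]: 47
[3:8]: 50

Max: 50 at [3:8]


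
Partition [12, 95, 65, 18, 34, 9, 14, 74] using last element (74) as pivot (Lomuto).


Pivot: 74
  12 <= 74: advance i (no swap)
  65 <= 74: swap -> [12, 65, 95, 18, 34, 9, 14, 74]
  18 <= 74: swap -> [12, 65, 18, 95, 34, 9, 14, 74]
  34 <= 74: swap -> [12, 65, 18, 34, 95, 9, 14, 74]
  9 <= 74: swap -> [12, 65, 18, 34, 9, 95, 14, 74]
  14 <= 74: swap -> [12, 65, 18, 34, 9, 14, 95, 74]
Place pivot at 6: [12, 65, 18, 34, 9, 14, 74, 95]

Partitioned: [12, 65, 18, 34, 9, 14, 74, 95]


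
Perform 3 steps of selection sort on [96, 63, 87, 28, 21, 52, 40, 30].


Initial: [96, 63, 87, 28, 21, 52, 40, 30]
Step 1: min=21 at 4
  Swap: [21, 63, 87, 28, 96, 52, 40, 30]
Step 2: min=28 at 3
  Swap: [21, 28, 87, 63, 96, 52, 40, 30]
Step 3: min=30 at 7
  Swap: [21, 28, 30, 63, 96, 52, 40, 87]

After 3 steps: [21, 28, 30, 63, 96, 52, 40, 87]


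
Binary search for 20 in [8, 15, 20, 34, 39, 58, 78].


Step 1: lo=0, hi=6, mid=3, val=34
Step 2: lo=0, hi=2, mid=1, val=15
Step 3: lo=2, hi=2, mid=2, val=20

Found at index 2


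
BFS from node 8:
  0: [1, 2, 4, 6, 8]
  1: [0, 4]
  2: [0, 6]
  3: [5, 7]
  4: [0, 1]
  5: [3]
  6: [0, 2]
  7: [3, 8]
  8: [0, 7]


Visit 8, enqueue [0, 7]
Visit 0, enqueue [1, 2, 4, 6]
Visit 7, enqueue [3]
Visit 1, enqueue []
Visit 2, enqueue []
Visit 4, enqueue []
Visit 6, enqueue []
Visit 3, enqueue [5]
Visit 5, enqueue []

BFS order: [8, 0, 7, 1, 2, 4, 6, 3, 5]


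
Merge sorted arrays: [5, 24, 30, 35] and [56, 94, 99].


Take 5 from A
Take 24 from A
Take 30 from A
Take 35 from A

Merged: [5, 24, 30, 35, 56, 94, 99]


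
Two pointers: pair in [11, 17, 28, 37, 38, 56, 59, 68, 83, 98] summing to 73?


lo=0(11)+hi=9(98)=109
lo=0(11)+hi=8(83)=94
lo=0(11)+hi=7(68)=79
lo=0(11)+hi=6(59)=70
lo=1(17)+hi=6(59)=76
lo=1(17)+hi=5(56)=73

Yes: 17+56=73


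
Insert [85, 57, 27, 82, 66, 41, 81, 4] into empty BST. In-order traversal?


Insert 85: root
Insert 57: L from 85
Insert 27: L from 85 -> L from 57
Insert 82: L from 85 -> R from 57
Insert 66: L from 85 -> R from 57 -> L from 82
Insert 41: L from 85 -> L from 57 -> R from 27
Insert 81: L from 85 -> R from 57 -> L from 82 -> R from 66
Insert 4: L from 85 -> L from 57 -> L from 27

In-order: [4, 27, 41, 57, 66, 81, 82, 85]


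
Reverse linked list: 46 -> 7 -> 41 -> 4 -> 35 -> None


Step 1: curr=46, set curr.next=prev(None) | reversed so far: 46
Step 2: curr=7, set curr.next=prev(46) | reversed so far: 7 -> 46
Step 3: curr=41, set curr.next=prev(7) | reversed so far: 41 -> 7 -> 46
Step 4: curr=4, set curr.next=prev(41) | reversed so far: 4 -> 41 -> 7 -> 46
Step 5: curr=35, set curr.next=prev(4) | reversed so far: 35 -> 4 -> 41 -> 7 -> 46

35 -> 4 -> 41 -> 7 -> 46 -> None


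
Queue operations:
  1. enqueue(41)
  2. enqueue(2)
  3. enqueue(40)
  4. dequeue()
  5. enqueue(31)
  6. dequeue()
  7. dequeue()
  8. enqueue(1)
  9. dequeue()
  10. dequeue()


enqueue(41) -> [41]
enqueue(2) -> [41, 2]
enqueue(40) -> [41, 2, 40]
dequeue()->41, [2, 40]
enqueue(31) -> [2, 40, 31]
dequeue()->2, [40, 31]
dequeue()->40, [31]
enqueue(1) -> [31, 1]
dequeue()->31, [1]
dequeue()->1, []

Final queue: []


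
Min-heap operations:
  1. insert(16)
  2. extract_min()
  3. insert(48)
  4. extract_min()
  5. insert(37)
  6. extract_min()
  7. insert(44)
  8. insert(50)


insert(16) -> [16]
extract_min()->16, []
insert(48) -> [48]
extract_min()->48, []
insert(37) -> [37]
extract_min()->37, []
insert(44) -> [44]
insert(50) -> [44, 50]

Final heap: [44, 50]


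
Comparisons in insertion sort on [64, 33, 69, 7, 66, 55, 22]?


Algorithm: insertion sort
Input: [64, 33, 69, 7, 66, 55, 22]
Sorted: [7, 22, 33, 55, 64, 66, 69]

17


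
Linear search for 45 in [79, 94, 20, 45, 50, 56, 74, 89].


i=0: 79!=45
i=1: 94!=45
i=2: 20!=45
i=3: 45==45 found!

Found at 3, 4 comps


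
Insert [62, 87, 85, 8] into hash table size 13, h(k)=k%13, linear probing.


Insert 62: h=10 -> slot 10
Insert 87: h=9 -> slot 9
Insert 85: h=7 -> slot 7
Insert 8: h=8 -> slot 8

Table: [None, None, None, None, None, None, None, 85, 8, 87, 62, None, None]


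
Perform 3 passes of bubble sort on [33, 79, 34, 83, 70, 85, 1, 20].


Initial: [33, 79, 34, 83, 70, 85, 1, 20]
Pass 1: [33, 34, 79, 70, 83, 1, 20, 85] (4 swaps)
Pass 2: [33, 34, 70, 79, 1, 20, 83, 85] (3 swaps)
Pass 3: [33, 34, 70, 1, 20, 79, 83, 85] (2 swaps)

After 3 passes: [33, 34, 70, 1, 20, 79, 83, 85]


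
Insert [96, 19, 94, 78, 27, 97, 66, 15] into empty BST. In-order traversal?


Insert 96: root
Insert 19: L from 96
Insert 94: L from 96 -> R from 19
Insert 78: L from 96 -> R from 19 -> L from 94
Insert 27: L from 96 -> R from 19 -> L from 94 -> L from 78
Insert 97: R from 96
Insert 66: L from 96 -> R from 19 -> L from 94 -> L from 78 -> R from 27
Insert 15: L from 96 -> L from 19

In-order: [15, 19, 27, 66, 78, 94, 96, 97]


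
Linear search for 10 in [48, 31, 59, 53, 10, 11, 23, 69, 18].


i=0: 48!=10
i=1: 31!=10
i=2: 59!=10
i=3: 53!=10
i=4: 10==10 found!

Found at 4, 5 comps


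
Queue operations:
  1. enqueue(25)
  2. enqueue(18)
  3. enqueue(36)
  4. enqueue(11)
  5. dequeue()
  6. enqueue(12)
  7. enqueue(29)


enqueue(25) -> [25]
enqueue(18) -> [25, 18]
enqueue(36) -> [25, 18, 36]
enqueue(11) -> [25, 18, 36, 11]
dequeue()->25, [18, 36, 11]
enqueue(12) -> [18, 36, 11, 12]
enqueue(29) -> [18, 36, 11, 12, 29]

Final queue: [18, 36, 11, 12, 29]


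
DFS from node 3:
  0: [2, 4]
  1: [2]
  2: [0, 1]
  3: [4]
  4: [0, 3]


Visit 3, push [4]
Visit 4, push [0]
Visit 0, push [2]
Visit 2, push [1]
Visit 1, push []

DFS order: [3, 4, 0, 2, 1]


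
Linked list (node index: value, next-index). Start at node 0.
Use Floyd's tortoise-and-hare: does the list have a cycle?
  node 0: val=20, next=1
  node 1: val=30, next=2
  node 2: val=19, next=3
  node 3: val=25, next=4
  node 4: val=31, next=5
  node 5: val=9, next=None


Floyd's tortoise (slow, +1) and hare (fast, +2):
  init: slow=0, fast=0
  step 1: slow=1, fast=2
  step 2: slow=2, fast=4
  step 3: fast 4->5->None, no cycle

Cycle: no


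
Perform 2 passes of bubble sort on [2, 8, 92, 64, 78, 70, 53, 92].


Initial: [2, 8, 92, 64, 78, 70, 53, 92]
Pass 1: [2, 8, 64, 78, 70, 53, 92, 92] (4 swaps)
Pass 2: [2, 8, 64, 70, 53, 78, 92, 92] (2 swaps)

After 2 passes: [2, 8, 64, 70, 53, 78, 92, 92]


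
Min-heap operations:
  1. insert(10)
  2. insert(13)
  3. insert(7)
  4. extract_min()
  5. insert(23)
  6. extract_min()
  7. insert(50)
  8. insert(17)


insert(10) -> [10]
insert(13) -> [10, 13]
insert(7) -> [7, 13, 10]
extract_min()->7, [10, 13]
insert(23) -> [10, 13, 23]
extract_min()->10, [13, 23]
insert(50) -> [13, 23, 50]
insert(17) -> [13, 17, 50, 23]

Final heap: [13, 17, 50, 23]


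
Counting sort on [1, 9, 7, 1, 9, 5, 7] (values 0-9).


Input: [1, 9, 7, 1, 9, 5, 7]
Counts: [0, 2, 0, 0, 0, 1, 0, 2, 0, 2]

Sorted: [1, 1, 5, 7, 7, 9, 9]


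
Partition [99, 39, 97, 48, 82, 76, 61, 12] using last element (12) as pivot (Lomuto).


Pivot: 12
Place pivot at 0: [12, 39, 97, 48, 82, 76, 61, 99]

Partitioned: [12, 39, 97, 48, 82, 76, 61, 99]


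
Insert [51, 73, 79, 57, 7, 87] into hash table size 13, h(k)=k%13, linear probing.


Insert 51: h=12 -> slot 12
Insert 73: h=8 -> slot 8
Insert 79: h=1 -> slot 1
Insert 57: h=5 -> slot 5
Insert 7: h=7 -> slot 7
Insert 87: h=9 -> slot 9

Table: [None, 79, None, None, None, 57, None, 7, 73, 87, None, None, 51]


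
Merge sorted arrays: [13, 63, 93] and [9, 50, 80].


Take 9 from B
Take 13 from A
Take 50 from B
Take 63 from A
Take 80 from B

Merged: [9, 13, 50, 63, 80, 93]


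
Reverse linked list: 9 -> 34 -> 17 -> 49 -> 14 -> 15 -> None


Step 1: curr=9, set curr.next=prev(None) | reversed so far: 9
Step 2: curr=34, set curr.next=prev(9) | reversed so far: 34 -> 9
Step 3: curr=17, set curr.next=prev(34) | reversed so far: 17 -> 34 -> 9
Step 4: curr=49, set curr.next=prev(17) | reversed so far: 49 -> 17 -> 34 -> 9
Step 5: curr=14, set curr.next=prev(49) | reversed so far: 14 -> 49 -> 17 -> 34 -> 9
Step 6: curr=15, set curr.next=prev(14) | reversed so far: 15 -> 14 -> 49 -> 17 -> 34 -> 9

15 -> 14 -> 49 -> 17 -> 34 -> 9 -> None


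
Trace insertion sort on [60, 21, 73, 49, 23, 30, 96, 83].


Initial: [60, 21, 73, 49, 23, 30, 96, 83]
Insert 21: [21, 60, 73, 49, 23, 30, 96, 83]
Insert 73: [21, 60, 73, 49, 23, 30, 96, 83]
Insert 49: [21, 49, 60, 73, 23, 30, 96, 83]
Insert 23: [21, 23, 49, 60, 73, 30, 96, 83]
Insert 30: [21, 23, 30, 49, 60, 73, 96, 83]
Insert 96: [21, 23, 30, 49, 60, 73, 96, 83]
Insert 83: [21, 23, 30, 49, 60, 73, 83, 96]

Sorted: [21, 23, 30, 49, 60, 73, 83, 96]


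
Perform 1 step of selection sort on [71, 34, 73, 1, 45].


Initial: [71, 34, 73, 1, 45]
Step 1: min=1 at 3
  Swap: [1, 34, 73, 71, 45]

After 1 step: [1, 34, 73, 71, 45]


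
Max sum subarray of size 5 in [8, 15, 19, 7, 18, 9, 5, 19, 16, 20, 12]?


[0:5]: 67
[1:6]: 68
[2:7]: 58
[3:8]: 58
[4:9]: 67
[5:10]: 69
[6:11]: 72

Max: 72 at [6:11]


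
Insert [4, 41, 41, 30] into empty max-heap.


Insert 4: [4]
Insert 41: [41, 4]
Insert 41: [41, 4, 41]
Insert 30: [41, 30, 41, 4]

Final heap: [41, 30, 41, 4]


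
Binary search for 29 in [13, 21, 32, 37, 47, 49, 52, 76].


Step 1: lo=0, hi=7, mid=3, val=37
Step 2: lo=0, hi=2, mid=1, val=21
Step 3: lo=2, hi=2, mid=2, val=32

Not found


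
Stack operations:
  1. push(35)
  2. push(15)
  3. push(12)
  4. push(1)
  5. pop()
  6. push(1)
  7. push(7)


push(35) -> [35]
push(15) -> [35, 15]
push(12) -> [35, 15, 12]
push(1) -> [35, 15, 12, 1]
pop()->1, [35, 15, 12]
push(1) -> [35, 15, 12, 1]
push(7) -> [35, 15, 12, 1, 7]

Final stack: [35, 15, 12, 1, 7]


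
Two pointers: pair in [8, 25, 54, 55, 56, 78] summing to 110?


lo=0(8)+hi=5(78)=86
lo=1(25)+hi=5(78)=103
lo=2(54)+hi=5(78)=132
lo=2(54)+hi=4(56)=110

Yes: 54+56=110


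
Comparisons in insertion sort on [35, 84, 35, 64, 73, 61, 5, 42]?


Algorithm: insertion sort
Input: [35, 84, 35, 64, 73, 61, 5, 42]
Sorted: [5, 35, 35, 42, 61, 64, 73, 84]

22


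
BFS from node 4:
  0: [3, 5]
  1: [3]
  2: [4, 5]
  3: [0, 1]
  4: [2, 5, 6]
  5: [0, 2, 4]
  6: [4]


Visit 4, enqueue [2, 5, 6]
Visit 2, enqueue []
Visit 5, enqueue [0]
Visit 6, enqueue []
Visit 0, enqueue [3]
Visit 3, enqueue [1]
Visit 1, enqueue []

BFS order: [4, 2, 5, 6, 0, 3, 1]


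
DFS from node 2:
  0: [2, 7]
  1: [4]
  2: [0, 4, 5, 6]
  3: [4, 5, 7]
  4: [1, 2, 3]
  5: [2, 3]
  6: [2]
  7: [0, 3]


Visit 2, push [6, 5, 4, 0]
Visit 0, push [7]
Visit 7, push [3]
Visit 3, push [5, 4]
Visit 4, push [1]
Visit 1, push []
Visit 5, push []
Visit 6, push []

DFS order: [2, 0, 7, 3, 4, 1, 5, 6]


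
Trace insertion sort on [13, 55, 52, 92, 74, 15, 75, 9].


Initial: [13, 55, 52, 92, 74, 15, 75, 9]
Insert 55: [13, 55, 52, 92, 74, 15, 75, 9]
Insert 52: [13, 52, 55, 92, 74, 15, 75, 9]
Insert 92: [13, 52, 55, 92, 74, 15, 75, 9]
Insert 74: [13, 52, 55, 74, 92, 15, 75, 9]
Insert 15: [13, 15, 52, 55, 74, 92, 75, 9]
Insert 75: [13, 15, 52, 55, 74, 75, 92, 9]
Insert 9: [9, 13, 15, 52, 55, 74, 75, 92]

Sorted: [9, 13, 15, 52, 55, 74, 75, 92]


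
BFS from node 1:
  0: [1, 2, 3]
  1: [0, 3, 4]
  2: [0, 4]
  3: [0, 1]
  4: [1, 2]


Visit 1, enqueue [0, 3, 4]
Visit 0, enqueue [2]
Visit 3, enqueue []
Visit 4, enqueue []
Visit 2, enqueue []

BFS order: [1, 0, 3, 4, 2]


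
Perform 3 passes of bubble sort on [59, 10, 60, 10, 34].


Initial: [59, 10, 60, 10, 34]
Pass 1: [10, 59, 10, 34, 60] (3 swaps)
Pass 2: [10, 10, 34, 59, 60] (2 swaps)
Pass 3: [10, 10, 34, 59, 60] (0 swaps)

After 3 passes: [10, 10, 34, 59, 60]


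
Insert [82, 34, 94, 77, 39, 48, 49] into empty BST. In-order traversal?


Insert 82: root
Insert 34: L from 82
Insert 94: R from 82
Insert 77: L from 82 -> R from 34
Insert 39: L from 82 -> R from 34 -> L from 77
Insert 48: L from 82 -> R from 34 -> L from 77 -> R from 39
Insert 49: L from 82 -> R from 34 -> L from 77 -> R from 39 -> R from 48

In-order: [34, 39, 48, 49, 77, 82, 94]


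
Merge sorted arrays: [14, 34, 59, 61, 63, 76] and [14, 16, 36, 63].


Take 14 from A
Take 14 from B
Take 16 from B
Take 34 from A
Take 36 from B
Take 59 from A
Take 61 from A
Take 63 from A
Take 63 from B

Merged: [14, 14, 16, 34, 36, 59, 61, 63, 63, 76]


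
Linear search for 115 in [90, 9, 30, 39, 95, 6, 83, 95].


i=0: 90!=115
i=1: 9!=115
i=2: 30!=115
i=3: 39!=115
i=4: 95!=115
i=5: 6!=115
i=6: 83!=115
i=7: 95!=115

Not found, 8 comps


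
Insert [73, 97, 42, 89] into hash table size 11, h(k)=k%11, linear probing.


Insert 73: h=7 -> slot 7
Insert 97: h=9 -> slot 9
Insert 42: h=9, 1 probes -> slot 10
Insert 89: h=1 -> slot 1

Table: [None, 89, None, None, None, None, None, 73, None, 97, 42]


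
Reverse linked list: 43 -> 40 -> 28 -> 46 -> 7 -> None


Step 1: curr=43, set curr.next=prev(None) | reversed so far: 43
Step 2: curr=40, set curr.next=prev(43) | reversed so far: 40 -> 43
Step 3: curr=28, set curr.next=prev(40) | reversed so far: 28 -> 40 -> 43
Step 4: curr=46, set curr.next=prev(28) | reversed so far: 46 -> 28 -> 40 -> 43
Step 5: curr=7, set curr.next=prev(46) | reversed so far: 7 -> 46 -> 28 -> 40 -> 43

7 -> 46 -> 28 -> 40 -> 43 -> None


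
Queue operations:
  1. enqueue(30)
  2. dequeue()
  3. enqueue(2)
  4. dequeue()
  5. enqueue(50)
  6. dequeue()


enqueue(30) -> [30]
dequeue()->30, []
enqueue(2) -> [2]
dequeue()->2, []
enqueue(50) -> [50]
dequeue()->50, []

Final queue: []


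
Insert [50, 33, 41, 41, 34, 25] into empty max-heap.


Insert 50: [50]
Insert 33: [50, 33]
Insert 41: [50, 33, 41]
Insert 41: [50, 41, 41, 33]
Insert 34: [50, 41, 41, 33, 34]
Insert 25: [50, 41, 41, 33, 34, 25]

Final heap: [50, 41, 41, 33, 34, 25]


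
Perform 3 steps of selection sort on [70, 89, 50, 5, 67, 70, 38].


Initial: [70, 89, 50, 5, 67, 70, 38]
Step 1: min=5 at 3
  Swap: [5, 89, 50, 70, 67, 70, 38]
Step 2: min=38 at 6
  Swap: [5, 38, 50, 70, 67, 70, 89]
Step 3: min=50 at 2
  Swap: [5, 38, 50, 70, 67, 70, 89]

After 3 steps: [5, 38, 50, 70, 67, 70, 89]


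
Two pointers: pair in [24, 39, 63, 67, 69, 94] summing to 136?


lo=0(24)+hi=5(94)=118
lo=1(39)+hi=5(94)=133
lo=2(63)+hi=5(94)=157
lo=2(63)+hi=4(69)=132
lo=3(67)+hi=4(69)=136

Yes: 67+69=136


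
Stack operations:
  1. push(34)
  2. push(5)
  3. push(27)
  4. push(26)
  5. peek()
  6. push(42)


push(34) -> [34]
push(5) -> [34, 5]
push(27) -> [34, 5, 27]
push(26) -> [34, 5, 27, 26]
peek()->26
push(42) -> [34, 5, 27, 26, 42]

Final stack: [34, 5, 27, 26, 42]


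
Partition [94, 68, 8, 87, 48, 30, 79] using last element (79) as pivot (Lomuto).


Pivot: 79
  68 <= 79: swap -> [68, 94, 8, 87, 48, 30, 79]
  8 <= 79: swap -> [68, 8, 94, 87, 48, 30, 79]
  48 <= 79: swap -> [68, 8, 48, 87, 94, 30, 79]
  30 <= 79: swap -> [68, 8, 48, 30, 94, 87, 79]
Place pivot at 4: [68, 8, 48, 30, 79, 87, 94]

Partitioned: [68, 8, 48, 30, 79, 87, 94]


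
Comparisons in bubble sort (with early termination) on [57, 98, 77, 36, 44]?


Algorithm: bubble sort (with early termination)
Input: [57, 98, 77, 36, 44]
Sorted: [36, 44, 57, 77, 98]

10


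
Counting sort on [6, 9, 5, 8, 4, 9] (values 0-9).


Input: [6, 9, 5, 8, 4, 9]
Counts: [0, 0, 0, 0, 1, 1, 1, 0, 1, 2]

Sorted: [4, 5, 6, 8, 9, 9]


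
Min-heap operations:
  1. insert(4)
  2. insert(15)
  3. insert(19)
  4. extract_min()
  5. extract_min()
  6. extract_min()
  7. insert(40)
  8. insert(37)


insert(4) -> [4]
insert(15) -> [4, 15]
insert(19) -> [4, 15, 19]
extract_min()->4, [15, 19]
extract_min()->15, [19]
extract_min()->19, []
insert(40) -> [40]
insert(37) -> [37, 40]

Final heap: [37, 40]


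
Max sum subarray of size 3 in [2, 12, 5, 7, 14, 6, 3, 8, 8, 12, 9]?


[0:3]: 19
[1:4]: 24
[2:5]: 26
[3:6]: 27
[4:7]: 23
[5:8]: 17
[6:9]: 19
[7:10]: 28
[8:11]: 29

Max: 29 at [8:11]


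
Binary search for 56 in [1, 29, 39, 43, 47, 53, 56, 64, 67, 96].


Step 1: lo=0, hi=9, mid=4, val=47
Step 2: lo=5, hi=9, mid=7, val=64
Step 3: lo=5, hi=6, mid=5, val=53
Step 4: lo=6, hi=6, mid=6, val=56

Found at index 6


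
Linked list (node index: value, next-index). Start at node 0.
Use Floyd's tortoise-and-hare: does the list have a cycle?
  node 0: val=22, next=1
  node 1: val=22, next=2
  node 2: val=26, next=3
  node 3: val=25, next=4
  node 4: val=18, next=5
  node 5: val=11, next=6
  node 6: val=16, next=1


Floyd's tortoise (slow, +1) and hare (fast, +2):
  init: slow=0, fast=0
  step 1: slow=1, fast=2
  step 2: slow=2, fast=4
  step 3: slow=3, fast=6
  step 4: slow=4, fast=2
  step 5: slow=5, fast=4
  step 6: slow=6, fast=6
  slow == fast at node 6: cycle detected

Cycle: yes


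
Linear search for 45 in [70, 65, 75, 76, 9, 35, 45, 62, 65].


i=0: 70!=45
i=1: 65!=45
i=2: 75!=45
i=3: 76!=45
i=4: 9!=45
i=5: 35!=45
i=6: 45==45 found!

Found at 6, 7 comps


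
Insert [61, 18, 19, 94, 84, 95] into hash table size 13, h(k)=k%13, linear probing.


Insert 61: h=9 -> slot 9
Insert 18: h=5 -> slot 5
Insert 19: h=6 -> slot 6
Insert 94: h=3 -> slot 3
Insert 84: h=6, 1 probes -> slot 7
Insert 95: h=4 -> slot 4

Table: [None, None, None, 94, 95, 18, 19, 84, None, 61, None, None, None]


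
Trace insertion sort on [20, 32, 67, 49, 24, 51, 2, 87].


Initial: [20, 32, 67, 49, 24, 51, 2, 87]
Insert 32: [20, 32, 67, 49, 24, 51, 2, 87]
Insert 67: [20, 32, 67, 49, 24, 51, 2, 87]
Insert 49: [20, 32, 49, 67, 24, 51, 2, 87]
Insert 24: [20, 24, 32, 49, 67, 51, 2, 87]
Insert 51: [20, 24, 32, 49, 51, 67, 2, 87]
Insert 2: [2, 20, 24, 32, 49, 51, 67, 87]
Insert 87: [2, 20, 24, 32, 49, 51, 67, 87]

Sorted: [2, 20, 24, 32, 49, 51, 67, 87]


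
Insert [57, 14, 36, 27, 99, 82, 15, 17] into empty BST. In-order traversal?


Insert 57: root
Insert 14: L from 57
Insert 36: L from 57 -> R from 14
Insert 27: L from 57 -> R from 14 -> L from 36
Insert 99: R from 57
Insert 82: R from 57 -> L from 99
Insert 15: L from 57 -> R from 14 -> L from 36 -> L from 27
Insert 17: L from 57 -> R from 14 -> L from 36 -> L from 27 -> R from 15

In-order: [14, 15, 17, 27, 36, 57, 82, 99]


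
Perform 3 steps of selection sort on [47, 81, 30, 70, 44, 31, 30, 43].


Initial: [47, 81, 30, 70, 44, 31, 30, 43]
Step 1: min=30 at 2
  Swap: [30, 81, 47, 70, 44, 31, 30, 43]
Step 2: min=30 at 6
  Swap: [30, 30, 47, 70, 44, 31, 81, 43]
Step 3: min=31 at 5
  Swap: [30, 30, 31, 70, 44, 47, 81, 43]

After 3 steps: [30, 30, 31, 70, 44, 47, 81, 43]


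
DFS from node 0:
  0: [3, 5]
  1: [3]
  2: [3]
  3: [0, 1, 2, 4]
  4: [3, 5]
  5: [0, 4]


Visit 0, push [5, 3]
Visit 3, push [4, 2, 1]
Visit 1, push []
Visit 2, push []
Visit 4, push [5]
Visit 5, push []

DFS order: [0, 3, 1, 2, 4, 5]


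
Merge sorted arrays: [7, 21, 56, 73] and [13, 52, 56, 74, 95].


Take 7 from A
Take 13 from B
Take 21 from A
Take 52 from B
Take 56 from A
Take 56 from B
Take 73 from A

Merged: [7, 13, 21, 52, 56, 56, 73, 74, 95]


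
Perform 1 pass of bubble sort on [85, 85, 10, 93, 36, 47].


Initial: [85, 85, 10, 93, 36, 47]
Pass 1: [85, 10, 85, 36, 47, 93] (3 swaps)

After 1 pass: [85, 10, 85, 36, 47, 93]


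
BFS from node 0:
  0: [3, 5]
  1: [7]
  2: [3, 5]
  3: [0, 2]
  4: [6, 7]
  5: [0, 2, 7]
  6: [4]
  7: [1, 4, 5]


Visit 0, enqueue [3, 5]
Visit 3, enqueue [2]
Visit 5, enqueue [7]
Visit 2, enqueue []
Visit 7, enqueue [1, 4]
Visit 1, enqueue []
Visit 4, enqueue [6]
Visit 6, enqueue []

BFS order: [0, 3, 5, 2, 7, 1, 4, 6]


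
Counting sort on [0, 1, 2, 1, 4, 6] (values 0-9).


Input: [0, 1, 2, 1, 4, 6]
Counts: [1, 2, 1, 0, 1, 0, 1, 0, 0, 0]

Sorted: [0, 1, 1, 2, 4, 6]


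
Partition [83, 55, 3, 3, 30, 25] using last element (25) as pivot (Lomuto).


Pivot: 25
  3 <= 25: swap -> [3, 55, 83, 3, 30, 25]
  3 <= 25: swap -> [3, 3, 83, 55, 30, 25]
Place pivot at 2: [3, 3, 25, 55, 30, 83]

Partitioned: [3, 3, 25, 55, 30, 83]


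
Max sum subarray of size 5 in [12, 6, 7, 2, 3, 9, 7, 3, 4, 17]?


[0:5]: 30
[1:6]: 27
[2:7]: 28
[3:8]: 24
[4:9]: 26
[5:10]: 40

Max: 40 at [5:10]


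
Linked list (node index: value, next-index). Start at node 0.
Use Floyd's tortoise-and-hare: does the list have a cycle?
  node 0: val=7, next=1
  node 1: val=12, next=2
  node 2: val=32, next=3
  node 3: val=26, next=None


Floyd's tortoise (slow, +1) and hare (fast, +2):
  init: slow=0, fast=0
  step 1: slow=1, fast=2
  step 2: fast 2->3->None, no cycle

Cycle: no


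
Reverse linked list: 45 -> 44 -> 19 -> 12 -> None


Step 1: curr=45, set curr.next=prev(None) | reversed so far: 45
Step 2: curr=44, set curr.next=prev(45) | reversed so far: 44 -> 45
Step 3: curr=19, set curr.next=prev(44) | reversed so far: 19 -> 44 -> 45
Step 4: curr=12, set curr.next=prev(19) | reversed so far: 12 -> 19 -> 44 -> 45

12 -> 19 -> 44 -> 45 -> None


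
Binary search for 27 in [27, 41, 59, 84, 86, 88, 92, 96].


Step 1: lo=0, hi=7, mid=3, val=84
Step 2: lo=0, hi=2, mid=1, val=41
Step 3: lo=0, hi=0, mid=0, val=27

Found at index 0


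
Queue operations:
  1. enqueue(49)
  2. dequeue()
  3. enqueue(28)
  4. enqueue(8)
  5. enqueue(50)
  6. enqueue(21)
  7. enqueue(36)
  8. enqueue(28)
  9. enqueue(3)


enqueue(49) -> [49]
dequeue()->49, []
enqueue(28) -> [28]
enqueue(8) -> [28, 8]
enqueue(50) -> [28, 8, 50]
enqueue(21) -> [28, 8, 50, 21]
enqueue(36) -> [28, 8, 50, 21, 36]
enqueue(28) -> [28, 8, 50, 21, 36, 28]
enqueue(3) -> [28, 8, 50, 21, 36, 28, 3]

Final queue: [28, 8, 50, 21, 36, 28, 3]


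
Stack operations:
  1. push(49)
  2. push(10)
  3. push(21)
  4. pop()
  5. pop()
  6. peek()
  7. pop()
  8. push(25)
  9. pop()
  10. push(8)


push(49) -> [49]
push(10) -> [49, 10]
push(21) -> [49, 10, 21]
pop()->21, [49, 10]
pop()->10, [49]
peek()->49
pop()->49, []
push(25) -> [25]
pop()->25, []
push(8) -> [8]

Final stack: [8]


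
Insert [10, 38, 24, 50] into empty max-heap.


Insert 10: [10]
Insert 38: [38, 10]
Insert 24: [38, 10, 24]
Insert 50: [50, 38, 24, 10]

Final heap: [50, 38, 24, 10]


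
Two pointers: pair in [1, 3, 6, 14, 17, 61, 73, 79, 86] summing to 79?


lo=0(1)+hi=8(86)=87
lo=0(1)+hi=7(79)=80
lo=0(1)+hi=6(73)=74
lo=1(3)+hi=6(73)=76
lo=2(6)+hi=6(73)=79

Yes: 6+73=79


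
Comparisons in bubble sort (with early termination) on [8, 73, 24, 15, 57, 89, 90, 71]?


Algorithm: bubble sort (with early termination)
Input: [8, 73, 24, 15, 57, 89, 90, 71]
Sorted: [8, 15, 24, 57, 71, 73, 89, 90]

22


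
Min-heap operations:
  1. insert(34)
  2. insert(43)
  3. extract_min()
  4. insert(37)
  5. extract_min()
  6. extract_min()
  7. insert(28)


insert(34) -> [34]
insert(43) -> [34, 43]
extract_min()->34, [43]
insert(37) -> [37, 43]
extract_min()->37, [43]
extract_min()->43, []
insert(28) -> [28]

Final heap: [28]
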